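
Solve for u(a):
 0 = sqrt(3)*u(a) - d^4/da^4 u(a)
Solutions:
 u(a) = C1*exp(-3^(1/8)*a) + C2*exp(3^(1/8)*a) + C3*sin(3^(1/8)*a) + C4*cos(3^(1/8)*a)


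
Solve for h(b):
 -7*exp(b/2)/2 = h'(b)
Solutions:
 h(b) = C1 - 7*exp(b/2)


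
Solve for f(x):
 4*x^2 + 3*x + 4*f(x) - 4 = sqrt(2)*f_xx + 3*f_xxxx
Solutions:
 f(x) = C1*exp(-2^(3/4)*sqrt(3)*x/3) + C2*exp(2^(3/4)*sqrt(3)*x/3) + C3*sin(2^(1/4)*x) + C4*cos(2^(1/4)*x) - x^2 - 3*x/4 - sqrt(2)/2 + 1


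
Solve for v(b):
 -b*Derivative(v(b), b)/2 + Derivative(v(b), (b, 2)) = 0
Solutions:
 v(b) = C1 + C2*erfi(b/2)


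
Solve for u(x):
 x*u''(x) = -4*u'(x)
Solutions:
 u(x) = C1 + C2/x^3


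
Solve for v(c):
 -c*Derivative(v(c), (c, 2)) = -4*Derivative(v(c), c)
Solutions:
 v(c) = C1 + C2*c^5


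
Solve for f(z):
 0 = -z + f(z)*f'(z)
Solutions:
 f(z) = -sqrt(C1 + z^2)
 f(z) = sqrt(C1 + z^2)


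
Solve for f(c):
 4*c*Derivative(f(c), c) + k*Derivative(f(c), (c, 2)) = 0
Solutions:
 f(c) = C1 + C2*sqrt(k)*erf(sqrt(2)*c*sqrt(1/k))


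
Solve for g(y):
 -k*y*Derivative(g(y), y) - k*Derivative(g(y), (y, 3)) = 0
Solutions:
 g(y) = C1 + Integral(C2*airyai(-y) + C3*airybi(-y), y)


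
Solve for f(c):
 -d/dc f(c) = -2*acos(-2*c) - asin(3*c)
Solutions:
 f(c) = C1 + 2*c*acos(-2*c) + c*asin(3*c) + sqrt(1 - 9*c^2)/3 + sqrt(1 - 4*c^2)


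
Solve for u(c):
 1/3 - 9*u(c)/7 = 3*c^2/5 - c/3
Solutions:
 u(c) = -7*c^2/15 + 7*c/27 + 7/27


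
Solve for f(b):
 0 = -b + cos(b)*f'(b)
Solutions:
 f(b) = C1 + Integral(b/cos(b), b)


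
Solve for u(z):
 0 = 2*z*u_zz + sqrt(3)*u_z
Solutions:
 u(z) = C1 + C2*z^(1 - sqrt(3)/2)


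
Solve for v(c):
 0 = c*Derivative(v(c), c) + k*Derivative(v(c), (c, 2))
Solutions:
 v(c) = C1 + C2*sqrt(k)*erf(sqrt(2)*c*sqrt(1/k)/2)


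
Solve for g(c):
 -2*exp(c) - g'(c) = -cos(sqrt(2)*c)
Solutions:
 g(c) = C1 - 2*exp(c) + sqrt(2)*sin(sqrt(2)*c)/2


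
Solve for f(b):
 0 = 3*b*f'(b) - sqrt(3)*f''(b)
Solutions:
 f(b) = C1 + C2*erfi(sqrt(2)*3^(1/4)*b/2)


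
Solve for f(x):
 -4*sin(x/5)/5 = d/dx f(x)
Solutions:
 f(x) = C1 + 4*cos(x/5)


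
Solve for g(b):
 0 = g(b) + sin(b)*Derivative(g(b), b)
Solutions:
 g(b) = C1*sqrt(cos(b) + 1)/sqrt(cos(b) - 1)


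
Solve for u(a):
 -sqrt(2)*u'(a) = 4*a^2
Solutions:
 u(a) = C1 - 2*sqrt(2)*a^3/3


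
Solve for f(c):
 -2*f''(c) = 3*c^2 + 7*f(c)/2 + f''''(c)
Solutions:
 f(c) = -6*c^2/7 + (C1*sin(2^(3/4)*7^(1/4)*c*cos(atan(sqrt(10)/2)/2)/2) + C2*cos(2^(3/4)*7^(1/4)*c*cos(atan(sqrt(10)/2)/2)/2))*exp(-2^(3/4)*7^(1/4)*c*sin(atan(sqrt(10)/2)/2)/2) + (C3*sin(2^(3/4)*7^(1/4)*c*cos(atan(sqrt(10)/2)/2)/2) + C4*cos(2^(3/4)*7^(1/4)*c*cos(atan(sqrt(10)/2)/2)/2))*exp(2^(3/4)*7^(1/4)*c*sin(atan(sqrt(10)/2)/2)/2) + 48/49


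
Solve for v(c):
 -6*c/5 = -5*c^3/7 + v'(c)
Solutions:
 v(c) = C1 + 5*c^4/28 - 3*c^2/5


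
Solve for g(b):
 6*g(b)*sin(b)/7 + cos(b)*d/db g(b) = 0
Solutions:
 g(b) = C1*cos(b)^(6/7)


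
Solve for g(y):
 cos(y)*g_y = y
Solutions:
 g(y) = C1 + Integral(y/cos(y), y)


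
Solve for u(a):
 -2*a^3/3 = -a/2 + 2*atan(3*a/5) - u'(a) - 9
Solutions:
 u(a) = C1 + a^4/6 - a^2/4 + 2*a*atan(3*a/5) - 9*a - 5*log(9*a^2 + 25)/3


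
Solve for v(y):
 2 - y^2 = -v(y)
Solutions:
 v(y) = y^2 - 2


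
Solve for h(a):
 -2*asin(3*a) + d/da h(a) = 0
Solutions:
 h(a) = C1 + 2*a*asin(3*a) + 2*sqrt(1 - 9*a^2)/3


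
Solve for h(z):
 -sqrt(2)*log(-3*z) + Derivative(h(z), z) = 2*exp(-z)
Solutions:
 h(z) = C1 + sqrt(2)*z*log(-z) + sqrt(2)*z*(-1 + log(3)) - 2*exp(-z)


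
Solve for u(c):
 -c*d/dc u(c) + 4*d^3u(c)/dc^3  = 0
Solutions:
 u(c) = C1 + Integral(C2*airyai(2^(1/3)*c/2) + C3*airybi(2^(1/3)*c/2), c)


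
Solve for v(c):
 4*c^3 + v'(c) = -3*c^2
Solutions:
 v(c) = C1 - c^4 - c^3


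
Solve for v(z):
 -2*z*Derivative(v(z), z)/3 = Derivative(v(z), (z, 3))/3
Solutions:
 v(z) = C1 + Integral(C2*airyai(-2^(1/3)*z) + C3*airybi(-2^(1/3)*z), z)


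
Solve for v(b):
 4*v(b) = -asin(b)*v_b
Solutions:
 v(b) = C1*exp(-4*Integral(1/asin(b), b))


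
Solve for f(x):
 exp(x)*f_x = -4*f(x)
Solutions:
 f(x) = C1*exp(4*exp(-x))


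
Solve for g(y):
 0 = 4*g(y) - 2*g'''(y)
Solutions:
 g(y) = C3*exp(2^(1/3)*y) + (C1*sin(2^(1/3)*sqrt(3)*y/2) + C2*cos(2^(1/3)*sqrt(3)*y/2))*exp(-2^(1/3)*y/2)


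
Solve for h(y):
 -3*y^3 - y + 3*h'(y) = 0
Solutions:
 h(y) = C1 + y^4/4 + y^2/6


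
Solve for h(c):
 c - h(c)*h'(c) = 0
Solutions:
 h(c) = -sqrt(C1 + c^2)
 h(c) = sqrt(C1 + c^2)


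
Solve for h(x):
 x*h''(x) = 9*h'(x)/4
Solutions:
 h(x) = C1 + C2*x^(13/4)


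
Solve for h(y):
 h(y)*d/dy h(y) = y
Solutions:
 h(y) = -sqrt(C1 + y^2)
 h(y) = sqrt(C1 + y^2)


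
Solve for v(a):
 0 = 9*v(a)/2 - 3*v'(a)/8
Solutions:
 v(a) = C1*exp(12*a)


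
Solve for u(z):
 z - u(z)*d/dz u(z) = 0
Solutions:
 u(z) = -sqrt(C1 + z^2)
 u(z) = sqrt(C1 + z^2)


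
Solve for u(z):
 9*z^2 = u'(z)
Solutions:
 u(z) = C1 + 3*z^3


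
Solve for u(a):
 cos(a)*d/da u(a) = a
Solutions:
 u(a) = C1 + Integral(a/cos(a), a)


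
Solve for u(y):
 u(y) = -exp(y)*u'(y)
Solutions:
 u(y) = C1*exp(exp(-y))


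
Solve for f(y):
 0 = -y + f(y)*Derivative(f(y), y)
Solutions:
 f(y) = -sqrt(C1 + y^2)
 f(y) = sqrt(C1 + y^2)


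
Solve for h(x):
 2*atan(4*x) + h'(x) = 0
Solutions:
 h(x) = C1 - 2*x*atan(4*x) + log(16*x^2 + 1)/4


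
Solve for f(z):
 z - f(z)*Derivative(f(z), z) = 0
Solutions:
 f(z) = -sqrt(C1 + z^2)
 f(z) = sqrt(C1 + z^2)


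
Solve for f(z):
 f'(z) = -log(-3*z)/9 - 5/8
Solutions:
 f(z) = C1 - z*log(-z)/9 + z*(-37 - 8*log(3))/72


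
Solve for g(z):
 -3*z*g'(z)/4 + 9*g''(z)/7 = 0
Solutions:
 g(z) = C1 + C2*erfi(sqrt(42)*z/12)


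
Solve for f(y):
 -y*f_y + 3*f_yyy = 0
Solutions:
 f(y) = C1 + Integral(C2*airyai(3^(2/3)*y/3) + C3*airybi(3^(2/3)*y/3), y)


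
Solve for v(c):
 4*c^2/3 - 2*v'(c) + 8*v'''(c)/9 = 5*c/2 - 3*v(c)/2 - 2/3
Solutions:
 v(c) = C1*exp(6^(1/3)*c*(2*6^(1/3)/(sqrt(33) + 9)^(1/3) + (sqrt(33) + 9)^(1/3))/8)*sin(2^(1/3)*3^(1/6)*c*(-3^(2/3)*(sqrt(33) + 9)^(1/3) + 6*2^(1/3)/(sqrt(33) + 9)^(1/3))/8) + C2*exp(6^(1/3)*c*(2*6^(1/3)/(sqrt(33) + 9)^(1/3) + (sqrt(33) + 9)^(1/3))/8)*cos(2^(1/3)*3^(1/6)*c*(-3^(2/3)*(sqrt(33) + 9)^(1/3) + 6*2^(1/3)/(sqrt(33) + 9)^(1/3))/8) + C3*exp(-6^(1/3)*c*(2*6^(1/3)/(sqrt(33) + 9)^(1/3) + (sqrt(33) + 9)^(1/3))/4) - 8*c^2/9 - 19*c/27 - 112/81


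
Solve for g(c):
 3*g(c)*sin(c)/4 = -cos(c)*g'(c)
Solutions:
 g(c) = C1*cos(c)^(3/4)


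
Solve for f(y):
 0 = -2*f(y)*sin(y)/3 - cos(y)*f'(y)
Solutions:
 f(y) = C1*cos(y)^(2/3)


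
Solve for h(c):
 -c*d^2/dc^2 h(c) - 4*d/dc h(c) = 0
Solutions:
 h(c) = C1 + C2/c^3


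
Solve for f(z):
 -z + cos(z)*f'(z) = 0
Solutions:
 f(z) = C1 + Integral(z/cos(z), z)


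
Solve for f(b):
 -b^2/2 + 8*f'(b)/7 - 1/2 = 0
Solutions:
 f(b) = C1 + 7*b^3/48 + 7*b/16


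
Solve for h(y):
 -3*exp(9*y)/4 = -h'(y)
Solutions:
 h(y) = C1 + exp(9*y)/12


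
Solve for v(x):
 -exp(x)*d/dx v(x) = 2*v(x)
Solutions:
 v(x) = C1*exp(2*exp(-x))


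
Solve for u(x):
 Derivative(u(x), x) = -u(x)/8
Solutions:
 u(x) = C1*exp(-x/8)


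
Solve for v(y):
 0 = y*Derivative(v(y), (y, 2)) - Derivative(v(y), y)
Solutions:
 v(y) = C1 + C2*y^2


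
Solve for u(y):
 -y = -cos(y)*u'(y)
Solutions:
 u(y) = C1 + Integral(y/cos(y), y)


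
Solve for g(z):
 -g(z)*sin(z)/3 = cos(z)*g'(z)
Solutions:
 g(z) = C1*cos(z)^(1/3)


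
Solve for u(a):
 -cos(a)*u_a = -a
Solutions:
 u(a) = C1 + Integral(a/cos(a), a)


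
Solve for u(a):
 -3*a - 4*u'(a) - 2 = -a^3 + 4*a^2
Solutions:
 u(a) = C1 + a^4/16 - a^3/3 - 3*a^2/8 - a/2


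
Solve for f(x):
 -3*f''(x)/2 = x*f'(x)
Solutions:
 f(x) = C1 + C2*erf(sqrt(3)*x/3)


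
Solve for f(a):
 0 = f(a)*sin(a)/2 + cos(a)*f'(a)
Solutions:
 f(a) = C1*sqrt(cos(a))


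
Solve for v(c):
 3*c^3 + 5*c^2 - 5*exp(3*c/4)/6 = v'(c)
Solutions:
 v(c) = C1 + 3*c^4/4 + 5*c^3/3 - 10*exp(3*c/4)/9


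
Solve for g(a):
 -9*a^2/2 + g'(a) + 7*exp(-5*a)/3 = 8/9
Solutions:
 g(a) = C1 + 3*a^3/2 + 8*a/9 + 7*exp(-5*a)/15


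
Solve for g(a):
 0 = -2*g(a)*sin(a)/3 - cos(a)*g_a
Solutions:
 g(a) = C1*cos(a)^(2/3)


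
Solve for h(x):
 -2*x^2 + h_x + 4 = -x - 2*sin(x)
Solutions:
 h(x) = C1 + 2*x^3/3 - x^2/2 - 4*x + 2*cos(x)


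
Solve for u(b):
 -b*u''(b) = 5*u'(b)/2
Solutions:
 u(b) = C1 + C2/b^(3/2)


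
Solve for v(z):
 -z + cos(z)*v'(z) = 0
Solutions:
 v(z) = C1 + Integral(z/cos(z), z)


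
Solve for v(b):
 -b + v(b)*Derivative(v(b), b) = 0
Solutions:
 v(b) = -sqrt(C1 + b^2)
 v(b) = sqrt(C1 + b^2)


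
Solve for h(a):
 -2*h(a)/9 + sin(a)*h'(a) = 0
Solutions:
 h(a) = C1*(cos(a) - 1)^(1/9)/(cos(a) + 1)^(1/9)


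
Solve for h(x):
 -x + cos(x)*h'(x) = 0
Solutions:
 h(x) = C1 + Integral(x/cos(x), x)


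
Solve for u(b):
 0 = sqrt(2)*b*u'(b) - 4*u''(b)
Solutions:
 u(b) = C1 + C2*erfi(2^(3/4)*b/4)


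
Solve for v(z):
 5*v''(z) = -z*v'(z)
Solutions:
 v(z) = C1 + C2*erf(sqrt(10)*z/10)


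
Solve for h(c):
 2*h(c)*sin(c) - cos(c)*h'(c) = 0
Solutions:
 h(c) = C1/cos(c)^2


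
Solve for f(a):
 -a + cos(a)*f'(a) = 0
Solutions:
 f(a) = C1 + Integral(a/cos(a), a)


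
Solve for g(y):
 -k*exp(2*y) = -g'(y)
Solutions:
 g(y) = C1 + k*exp(2*y)/2


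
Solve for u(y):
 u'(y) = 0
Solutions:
 u(y) = C1


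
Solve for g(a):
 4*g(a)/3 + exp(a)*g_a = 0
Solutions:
 g(a) = C1*exp(4*exp(-a)/3)


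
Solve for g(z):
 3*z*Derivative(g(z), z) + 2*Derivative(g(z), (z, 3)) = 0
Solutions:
 g(z) = C1 + Integral(C2*airyai(-2^(2/3)*3^(1/3)*z/2) + C3*airybi(-2^(2/3)*3^(1/3)*z/2), z)


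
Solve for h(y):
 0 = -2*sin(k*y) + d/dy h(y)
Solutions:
 h(y) = C1 - 2*cos(k*y)/k


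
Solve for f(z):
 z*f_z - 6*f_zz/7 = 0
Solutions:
 f(z) = C1 + C2*erfi(sqrt(21)*z/6)


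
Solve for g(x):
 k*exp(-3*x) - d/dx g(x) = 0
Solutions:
 g(x) = C1 - k*exp(-3*x)/3


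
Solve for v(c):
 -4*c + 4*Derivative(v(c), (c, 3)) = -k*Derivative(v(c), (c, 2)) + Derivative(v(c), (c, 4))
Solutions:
 v(c) = C1 + C2*c + C3*exp(c*(2 - sqrt(k + 4))) + C4*exp(c*(sqrt(k + 4) + 2)) + 2*c^3/(3*k) - 8*c^2/k^2


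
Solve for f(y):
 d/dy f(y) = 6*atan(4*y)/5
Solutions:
 f(y) = C1 + 6*y*atan(4*y)/5 - 3*log(16*y^2 + 1)/20


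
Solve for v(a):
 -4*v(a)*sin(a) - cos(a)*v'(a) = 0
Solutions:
 v(a) = C1*cos(a)^4


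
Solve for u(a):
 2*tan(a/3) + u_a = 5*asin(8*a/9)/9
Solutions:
 u(a) = C1 + 5*a*asin(8*a/9)/9 + 5*sqrt(81 - 64*a^2)/72 + 6*log(cos(a/3))


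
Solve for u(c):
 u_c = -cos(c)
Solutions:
 u(c) = C1 - sin(c)


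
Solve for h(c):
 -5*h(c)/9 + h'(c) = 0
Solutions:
 h(c) = C1*exp(5*c/9)


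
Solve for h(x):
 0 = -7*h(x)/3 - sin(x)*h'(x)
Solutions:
 h(x) = C1*(cos(x) + 1)^(7/6)/(cos(x) - 1)^(7/6)


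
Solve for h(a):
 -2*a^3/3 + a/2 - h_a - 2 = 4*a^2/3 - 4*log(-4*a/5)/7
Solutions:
 h(a) = C1 - a^4/6 - 4*a^3/9 + a^2/4 + 4*a*log(-a)/7 + 2*a*(-9 - 2*log(5) + 4*log(2))/7


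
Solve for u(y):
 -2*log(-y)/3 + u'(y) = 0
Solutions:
 u(y) = C1 + 2*y*log(-y)/3 - 2*y/3


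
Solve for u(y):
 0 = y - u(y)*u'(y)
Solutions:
 u(y) = -sqrt(C1 + y^2)
 u(y) = sqrt(C1 + y^2)


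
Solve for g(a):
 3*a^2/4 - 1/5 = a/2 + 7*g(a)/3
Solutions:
 g(a) = 9*a^2/28 - 3*a/14 - 3/35


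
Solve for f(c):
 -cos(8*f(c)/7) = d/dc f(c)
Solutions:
 c - 7*log(sin(8*f(c)/7) - 1)/16 + 7*log(sin(8*f(c)/7) + 1)/16 = C1


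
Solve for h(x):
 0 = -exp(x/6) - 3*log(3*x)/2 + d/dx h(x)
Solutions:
 h(x) = C1 + 3*x*log(x)/2 + 3*x*(-1 + log(3))/2 + 6*exp(x/6)


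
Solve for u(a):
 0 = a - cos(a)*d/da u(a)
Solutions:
 u(a) = C1 + Integral(a/cos(a), a)


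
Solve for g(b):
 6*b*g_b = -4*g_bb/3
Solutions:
 g(b) = C1 + C2*erf(3*b/2)


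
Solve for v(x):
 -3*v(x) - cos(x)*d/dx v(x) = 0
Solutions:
 v(x) = C1*(sin(x) - 1)^(3/2)/(sin(x) + 1)^(3/2)


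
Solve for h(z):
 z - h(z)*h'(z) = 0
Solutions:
 h(z) = -sqrt(C1 + z^2)
 h(z) = sqrt(C1 + z^2)


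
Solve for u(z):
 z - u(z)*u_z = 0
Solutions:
 u(z) = -sqrt(C1 + z^2)
 u(z) = sqrt(C1 + z^2)


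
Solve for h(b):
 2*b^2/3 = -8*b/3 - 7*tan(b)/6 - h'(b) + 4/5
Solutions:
 h(b) = C1 - 2*b^3/9 - 4*b^2/3 + 4*b/5 + 7*log(cos(b))/6


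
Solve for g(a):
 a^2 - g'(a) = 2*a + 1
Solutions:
 g(a) = C1 + a^3/3 - a^2 - a


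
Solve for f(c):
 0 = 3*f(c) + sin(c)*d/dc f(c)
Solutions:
 f(c) = C1*(cos(c) + 1)^(3/2)/(cos(c) - 1)^(3/2)


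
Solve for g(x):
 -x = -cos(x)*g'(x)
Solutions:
 g(x) = C1 + Integral(x/cos(x), x)


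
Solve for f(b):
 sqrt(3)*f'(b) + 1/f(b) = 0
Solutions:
 f(b) = -sqrt(C1 - 6*sqrt(3)*b)/3
 f(b) = sqrt(C1 - 6*sqrt(3)*b)/3


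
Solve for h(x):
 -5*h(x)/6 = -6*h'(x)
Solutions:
 h(x) = C1*exp(5*x/36)


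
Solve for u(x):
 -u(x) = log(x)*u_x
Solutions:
 u(x) = C1*exp(-li(x))


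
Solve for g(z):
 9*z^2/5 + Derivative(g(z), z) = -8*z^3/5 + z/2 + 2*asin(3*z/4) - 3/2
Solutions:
 g(z) = C1 - 2*z^4/5 - 3*z^3/5 + z^2/4 + 2*z*asin(3*z/4) - 3*z/2 + 2*sqrt(16 - 9*z^2)/3


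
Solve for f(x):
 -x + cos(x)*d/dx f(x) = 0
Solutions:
 f(x) = C1 + Integral(x/cos(x), x)


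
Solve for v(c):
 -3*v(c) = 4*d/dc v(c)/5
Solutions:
 v(c) = C1*exp(-15*c/4)


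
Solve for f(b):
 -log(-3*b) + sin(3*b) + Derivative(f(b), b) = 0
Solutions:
 f(b) = C1 + b*log(-b) - b + b*log(3) + cos(3*b)/3


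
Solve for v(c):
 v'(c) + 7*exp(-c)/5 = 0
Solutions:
 v(c) = C1 + 7*exp(-c)/5


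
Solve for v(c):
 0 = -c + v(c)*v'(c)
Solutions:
 v(c) = -sqrt(C1 + c^2)
 v(c) = sqrt(C1 + c^2)


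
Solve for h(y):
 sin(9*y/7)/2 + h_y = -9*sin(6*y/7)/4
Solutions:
 h(y) = C1 + 21*cos(6*y/7)/8 + 7*cos(9*y/7)/18


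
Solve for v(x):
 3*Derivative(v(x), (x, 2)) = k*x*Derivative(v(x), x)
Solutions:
 v(x) = Piecewise((-sqrt(6)*sqrt(pi)*C1*erf(sqrt(6)*x*sqrt(-k)/6)/(2*sqrt(-k)) - C2, (k > 0) | (k < 0)), (-C1*x - C2, True))


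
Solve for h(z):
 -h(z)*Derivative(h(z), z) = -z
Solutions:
 h(z) = -sqrt(C1 + z^2)
 h(z) = sqrt(C1 + z^2)


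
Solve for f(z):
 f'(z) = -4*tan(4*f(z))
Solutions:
 f(z) = -asin(C1*exp(-16*z))/4 + pi/4
 f(z) = asin(C1*exp(-16*z))/4


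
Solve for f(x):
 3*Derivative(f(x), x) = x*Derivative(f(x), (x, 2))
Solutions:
 f(x) = C1 + C2*x^4


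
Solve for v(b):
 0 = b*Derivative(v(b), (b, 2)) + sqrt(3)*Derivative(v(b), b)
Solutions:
 v(b) = C1 + C2*b^(1 - sqrt(3))


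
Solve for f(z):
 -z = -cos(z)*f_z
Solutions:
 f(z) = C1 + Integral(z/cos(z), z)


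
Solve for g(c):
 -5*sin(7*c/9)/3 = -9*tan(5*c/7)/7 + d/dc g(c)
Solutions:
 g(c) = C1 - 9*log(cos(5*c/7))/5 + 15*cos(7*c/9)/7


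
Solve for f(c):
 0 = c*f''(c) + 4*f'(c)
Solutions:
 f(c) = C1 + C2/c^3


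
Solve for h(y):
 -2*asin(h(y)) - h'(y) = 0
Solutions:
 Integral(1/asin(_y), (_y, h(y))) = C1 - 2*y


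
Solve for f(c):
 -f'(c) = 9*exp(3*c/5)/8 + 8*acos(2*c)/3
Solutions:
 f(c) = C1 - 8*c*acos(2*c)/3 + 4*sqrt(1 - 4*c^2)/3 - 15*exp(3*c/5)/8


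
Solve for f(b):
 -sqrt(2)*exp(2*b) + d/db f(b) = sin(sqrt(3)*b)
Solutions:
 f(b) = C1 + sqrt(2)*exp(2*b)/2 - sqrt(3)*cos(sqrt(3)*b)/3


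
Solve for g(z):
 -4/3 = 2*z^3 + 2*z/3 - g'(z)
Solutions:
 g(z) = C1 + z^4/2 + z^2/3 + 4*z/3


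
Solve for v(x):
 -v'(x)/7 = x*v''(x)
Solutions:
 v(x) = C1 + C2*x^(6/7)


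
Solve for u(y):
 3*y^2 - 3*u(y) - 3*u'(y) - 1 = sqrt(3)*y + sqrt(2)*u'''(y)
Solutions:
 u(y) = C1*exp(y*(-2*2^(1/6)/(3*sqrt(2) + 2*sqrt(sqrt(2) + 9/2))^(1/3) + 2^(1/3)*(3*sqrt(2) + 2*sqrt(sqrt(2) + 9/2))^(1/3))/4)*sin(sqrt(3)*y*(18*2^(1/6)/(81*sqrt(2) + 2*sqrt(729*sqrt(2) + 6561/2))^(1/3) + 2^(1/3)*(81*sqrt(2) + 2*sqrt(729*sqrt(2) + 6561/2))^(1/3))/12) + C2*exp(y*(-2*2^(1/6)/(3*sqrt(2) + 2*sqrt(sqrt(2) + 9/2))^(1/3) + 2^(1/3)*(3*sqrt(2) + 2*sqrt(sqrt(2) + 9/2))^(1/3))/4)*cos(sqrt(3)*y*(18*2^(1/6)/(81*sqrt(2) + 2*sqrt(729*sqrt(2) + 6561/2))^(1/3) + 2^(1/3)*(81*sqrt(2) + 2*sqrt(729*sqrt(2) + 6561/2))^(1/3))/12) + C3*exp(y*(-2^(1/3)*(3*sqrt(2) + 2*sqrt(sqrt(2) + 9/2))^(1/3)/2 + 2^(1/6)/(3*sqrt(2) + 2*sqrt(sqrt(2) + 9/2))^(1/3))) + y^2 - 2*y - sqrt(3)*y/3 + sqrt(3)/3 + 5/3


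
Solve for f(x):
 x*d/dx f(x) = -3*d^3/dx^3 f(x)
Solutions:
 f(x) = C1 + Integral(C2*airyai(-3^(2/3)*x/3) + C3*airybi(-3^(2/3)*x/3), x)


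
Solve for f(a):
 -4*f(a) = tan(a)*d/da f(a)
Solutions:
 f(a) = C1/sin(a)^4


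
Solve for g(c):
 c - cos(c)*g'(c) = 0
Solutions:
 g(c) = C1 + Integral(c/cos(c), c)


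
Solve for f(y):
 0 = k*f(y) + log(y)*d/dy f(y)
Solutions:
 f(y) = C1*exp(-k*li(y))


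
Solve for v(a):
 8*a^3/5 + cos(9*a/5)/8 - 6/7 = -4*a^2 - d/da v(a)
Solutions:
 v(a) = C1 - 2*a^4/5 - 4*a^3/3 + 6*a/7 - 5*sin(9*a/5)/72


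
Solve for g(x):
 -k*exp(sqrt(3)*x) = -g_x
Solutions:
 g(x) = C1 + sqrt(3)*k*exp(sqrt(3)*x)/3


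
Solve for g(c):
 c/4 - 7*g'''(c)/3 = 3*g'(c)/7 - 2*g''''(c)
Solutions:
 g(c) = C1 + C2*exp(c*(-7^(2/3)*(108*sqrt(3441) + 6775)^(1/3) - 343*7^(1/3)/(108*sqrt(3441) + 6775)^(1/3) + 98)/252)*sin(sqrt(3)*7^(1/3)*c*(-7^(1/3)*(108*sqrt(3441) + 6775)^(1/3) + 343/(108*sqrt(3441) + 6775)^(1/3))/252) + C3*exp(c*(-7^(2/3)*(108*sqrt(3441) + 6775)^(1/3) - 343*7^(1/3)/(108*sqrt(3441) + 6775)^(1/3) + 98)/252)*cos(sqrt(3)*7^(1/3)*c*(-7^(1/3)*(108*sqrt(3441) + 6775)^(1/3) + 343/(108*sqrt(3441) + 6775)^(1/3))/252) + C4*exp(c*(343*7^(1/3)/(108*sqrt(3441) + 6775)^(1/3) + 49 + 7^(2/3)*(108*sqrt(3441) + 6775)^(1/3))/126) + 7*c^2/24


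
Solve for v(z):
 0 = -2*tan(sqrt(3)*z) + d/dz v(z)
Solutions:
 v(z) = C1 - 2*sqrt(3)*log(cos(sqrt(3)*z))/3


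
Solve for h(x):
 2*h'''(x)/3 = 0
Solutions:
 h(x) = C1 + C2*x + C3*x^2


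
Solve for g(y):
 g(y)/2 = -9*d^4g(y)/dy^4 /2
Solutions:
 g(y) = (C1*sin(sqrt(6)*y/6) + C2*cos(sqrt(6)*y/6))*exp(-sqrt(6)*y/6) + (C3*sin(sqrt(6)*y/6) + C4*cos(sqrt(6)*y/6))*exp(sqrt(6)*y/6)


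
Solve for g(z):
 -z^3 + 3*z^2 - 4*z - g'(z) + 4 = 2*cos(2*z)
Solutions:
 g(z) = C1 - z^4/4 + z^3 - 2*z^2 + 4*z - sin(2*z)


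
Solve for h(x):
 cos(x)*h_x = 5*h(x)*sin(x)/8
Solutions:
 h(x) = C1/cos(x)^(5/8)


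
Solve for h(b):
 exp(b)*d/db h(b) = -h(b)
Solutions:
 h(b) = C1*exp(exp(-b))


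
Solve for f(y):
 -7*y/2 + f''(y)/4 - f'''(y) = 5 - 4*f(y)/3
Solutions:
 f(y) = C1*exp(y*(-(48*sqrt(577) + 1153)^(1/3) - 1/(48*sqrt(577) + 1153)^(1/3) + 2)/24)*sin(sqrt(3)*y*(-(48*sqrt(577) + 1153)^(1/3) + (48*sqrt(577) + 1153)^(-1/3))/24) + C2*exp(y*(-(48*sqrt(577) + 1153)^(1/3) - 1/(48*sqrt(577) + 1153)^(1/3) + 2)/24)*cos(sqrt(3)*y*(-(48*sqrt(577) + 1153)^(1/3) + (48*sqrt(577) + 1153)^(-1/3))/24) + C3*exp(y*((48*sqrt(577) + 1153)^(-1/3) + 1 + (48*sqrt(577) + 1153)^(1/3))/12) + 21*y/8 + 15/4


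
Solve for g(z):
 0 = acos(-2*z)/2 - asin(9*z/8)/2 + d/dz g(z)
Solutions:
 g(z) = C1 - z*acos(-2*z)/2 + z*asin(9*z/8)/2 - sqrt(1 - 4*z^2)/4 + sqrt(64 - 81*z^2)/18


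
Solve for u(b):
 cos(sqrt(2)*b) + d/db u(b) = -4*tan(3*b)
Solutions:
 u(b) = C1 + 4*log(cos(3*b))/3 - sqrt(2)*sin(sqrt(2)*b)/2


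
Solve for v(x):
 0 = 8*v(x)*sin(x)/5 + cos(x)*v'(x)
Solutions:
 v(x) = C1*cos(x)^(8/5)


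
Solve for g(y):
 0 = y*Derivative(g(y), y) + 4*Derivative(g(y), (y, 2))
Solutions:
 g(y) = C1 + C2*erf(sqrt(2)*y/4)


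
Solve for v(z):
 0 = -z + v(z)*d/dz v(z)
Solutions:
 v(z) = -sqrt(C1 + z^2)
 v(z) = sqrt(C1 + z^2)


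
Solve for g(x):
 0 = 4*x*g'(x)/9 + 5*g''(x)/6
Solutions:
 g(x) = C1 + C2*erf(2*sqrt(15)*x/15)


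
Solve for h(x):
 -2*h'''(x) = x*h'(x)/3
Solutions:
 h(x) = C1 + Integral(C2*airyai(-6^(2/3)*x/6) + C3*airybi(-6^(2/3)*x/6), x)


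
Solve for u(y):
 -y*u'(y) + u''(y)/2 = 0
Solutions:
 u(y) = C1 + C2*erfi(y)


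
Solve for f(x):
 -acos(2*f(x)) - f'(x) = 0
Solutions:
 Integral(1/acos(2*_y), (_y, f(x))) = C1 - x


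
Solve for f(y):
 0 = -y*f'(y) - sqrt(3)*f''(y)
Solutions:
 f(y) = C1 + C2*erf(sqrt(2)*3^(3/4)*y/6)


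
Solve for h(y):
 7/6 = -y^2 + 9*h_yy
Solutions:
 h(y) = C1 + C2*y + y^4/108 + 7*y^2/108


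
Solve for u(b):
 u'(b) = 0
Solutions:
 u(b) = C1


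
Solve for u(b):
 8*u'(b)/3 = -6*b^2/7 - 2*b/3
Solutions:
 u(b) = C1 - 3*b^3/28 - b^2/8


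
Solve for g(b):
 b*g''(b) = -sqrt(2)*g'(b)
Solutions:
 g(b) = C1 + C2*b^(1 - sqrt(2))


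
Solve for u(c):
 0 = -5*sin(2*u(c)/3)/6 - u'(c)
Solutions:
 5*c/6 + 3*log(cos(2*u(c)/3) - 1)/4 - 3*log(cos(2*u(c)/3) + 1)/4 = C1


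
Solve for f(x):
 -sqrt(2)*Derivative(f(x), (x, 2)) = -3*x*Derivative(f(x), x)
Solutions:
 f(x) = C1 + C2*erfi(2^(1/4)*sqrt(3)*x/2)


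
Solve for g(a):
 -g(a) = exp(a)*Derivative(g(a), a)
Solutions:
 g(a) = C1*exp(exp(-a))


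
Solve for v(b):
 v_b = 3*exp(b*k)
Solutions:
 v(b) = C1 + 3*exp(b*k)/k


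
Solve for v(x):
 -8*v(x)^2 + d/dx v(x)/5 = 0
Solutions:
 v(x) = -1/(C1 + 40*x)


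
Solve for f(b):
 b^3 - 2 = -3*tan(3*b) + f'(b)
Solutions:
 f(b) = C1 + b^4/4 - 2*b - log(cos(3*b))


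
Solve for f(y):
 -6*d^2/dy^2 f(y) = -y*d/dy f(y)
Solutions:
 f(y) = C1 + C2*erfi(sqrt(3)*y/6)


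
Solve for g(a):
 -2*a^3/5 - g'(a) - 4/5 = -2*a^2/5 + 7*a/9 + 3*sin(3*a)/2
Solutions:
 g(a) = C1 - a^4/10 + 2*a^3/15 - 7*a^2/18 - 4*a/5 + cos(3*a)/2


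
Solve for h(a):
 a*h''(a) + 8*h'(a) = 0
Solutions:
 h(a) = C1 + C2/a^7


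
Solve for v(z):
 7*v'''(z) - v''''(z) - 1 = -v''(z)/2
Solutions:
 v(z) = C1 + C2*z + C3*exp(z*(7 - sqrt(51))/2) + C4*exp(z*(7 + sqrt(51))/2) + z^2


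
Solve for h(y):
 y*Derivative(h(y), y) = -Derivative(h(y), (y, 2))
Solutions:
 h(y) = C1 + C2*erf(sqrt(2)*y/2)


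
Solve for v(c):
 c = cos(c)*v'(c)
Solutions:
 v(c) = C1 + Integral(c/cos(c), c)


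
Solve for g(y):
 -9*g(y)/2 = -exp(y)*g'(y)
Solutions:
 g(y) = C1*exp(-9*exp(-y)/2)


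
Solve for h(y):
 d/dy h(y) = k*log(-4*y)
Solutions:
 h(y) = C1 + k*y*log(-y) + k*y*(-1 + 2*log(2))


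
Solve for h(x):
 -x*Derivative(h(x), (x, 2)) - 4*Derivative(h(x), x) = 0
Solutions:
 h(x) = C1 + C2/x^3


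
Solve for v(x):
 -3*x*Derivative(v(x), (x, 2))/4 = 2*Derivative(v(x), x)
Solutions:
 v(x) = C1 + C2/x^(5/3)


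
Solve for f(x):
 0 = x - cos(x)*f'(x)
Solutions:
 f(x) = C1 + Integral(x/cos(x), x)


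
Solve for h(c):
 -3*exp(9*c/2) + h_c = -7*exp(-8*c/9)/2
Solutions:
 h(c) = C1 + 2*exp(9*c/2)/3 + 63*exp(-8*c/9)/16


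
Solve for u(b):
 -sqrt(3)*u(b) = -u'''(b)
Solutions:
 u(b) = C3*exp(3^(1/6)*b) + (C1*sin(3^(2/3)*b/2) + C2*cos(3^(2/3)*b/2))*exp(-3^(1/6)*b/2)


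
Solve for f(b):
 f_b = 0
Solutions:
 f(b) = C1


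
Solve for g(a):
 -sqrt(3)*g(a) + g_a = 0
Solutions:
 g(a) = C1*exp(sqrt(3)*a)


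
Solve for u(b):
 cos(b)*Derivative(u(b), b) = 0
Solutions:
 u(b) = C1


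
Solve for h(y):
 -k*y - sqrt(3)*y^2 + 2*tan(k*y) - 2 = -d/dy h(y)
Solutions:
 h(y) = C1 + k*y^2/2 + sqrt(3)*y^3/3 + 2*y - 2*Piecewise((-log(cos(k*y))/k, Ne(k, 0)), (0, True))


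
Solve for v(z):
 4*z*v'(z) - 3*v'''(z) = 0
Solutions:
 v(z) = C1 + Integral(C2*airyai(6^(2/3)*z/3) + C3*airybi(6^(2/3)*z/3), z)


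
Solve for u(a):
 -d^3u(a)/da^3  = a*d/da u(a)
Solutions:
 u(a) = C1 + Integral(C2*airyai(-a) + C3*airybi(-a), a)


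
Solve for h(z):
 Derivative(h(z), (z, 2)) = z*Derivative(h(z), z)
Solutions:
 h(z) = C1 + C2*erfi(sqrt(2)*z/2)


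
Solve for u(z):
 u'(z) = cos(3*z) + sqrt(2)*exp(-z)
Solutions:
 u(z) = C1 + sin(3*z)/3 - sqrt(2)*exp(-z)


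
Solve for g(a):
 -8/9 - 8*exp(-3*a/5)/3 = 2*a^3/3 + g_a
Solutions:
 g(a) = C1 - a^4/6 - 8*a/9 + 40*exp(-3*a/5)/9


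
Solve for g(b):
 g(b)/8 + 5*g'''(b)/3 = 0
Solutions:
 g(b) = C3*exp(-3^(1/3)*5^(2/3)*b/10) + (C1*sin(3^(5/6)*5^(2/3)*b/20) + C2*cos(3^(5/6)*5^(2/3)*b/20))*exp(3^(1/3)*5^(2/3)*b/20)


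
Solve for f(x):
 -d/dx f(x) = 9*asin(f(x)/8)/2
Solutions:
 Integral(1/asin(_y/8), (_y, f(x))) = C1 - 9*x/2


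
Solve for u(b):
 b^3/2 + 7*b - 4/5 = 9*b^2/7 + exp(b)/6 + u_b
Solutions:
 u(b) = C1 + b^4/8 - 3*b^3/7 + 7*b^2/2 - 4*b/5 - exp(b)/6


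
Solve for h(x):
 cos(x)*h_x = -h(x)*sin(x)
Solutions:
 h(x) = C1*cos(x)


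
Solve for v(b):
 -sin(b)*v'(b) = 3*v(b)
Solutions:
 v(b) = C1*(cos(b) + 1)^(3/2)/(cos(b) - 1)^(3/2)


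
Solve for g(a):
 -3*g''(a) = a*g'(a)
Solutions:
 g(a) = C1 + C2*erf(sqrt(6)*a/6)


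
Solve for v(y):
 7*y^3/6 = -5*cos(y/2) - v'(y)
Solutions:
 v(y) = C1 - 7*y^4/24 - 10*sin(y/2)


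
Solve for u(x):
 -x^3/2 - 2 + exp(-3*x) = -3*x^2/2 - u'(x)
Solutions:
 u(x) = C1 + x^4/8 - x^3/2 + 2*x + exp(-3*x)/3


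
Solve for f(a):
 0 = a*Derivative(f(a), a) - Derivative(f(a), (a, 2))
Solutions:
 f(a) = C1 + C2*erfi(sqrt(2)*a/2)


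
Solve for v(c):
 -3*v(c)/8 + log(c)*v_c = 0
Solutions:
 v(c) = C1*exp(3*li(c)/8)


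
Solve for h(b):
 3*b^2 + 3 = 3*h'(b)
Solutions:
 h(b) = C1 + b^3/3 + b


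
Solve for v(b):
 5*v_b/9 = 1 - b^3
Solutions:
 v(b) = C1 - 9*b^4/20 + 9*b/5


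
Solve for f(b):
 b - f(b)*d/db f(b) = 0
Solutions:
 f(b) = -sqrt(C1 + b^2)
 f(b) = sqrt(C1 + b^2)


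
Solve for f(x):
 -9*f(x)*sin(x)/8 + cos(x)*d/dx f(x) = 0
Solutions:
 f(x) = C1/cos(x)^(9/8)


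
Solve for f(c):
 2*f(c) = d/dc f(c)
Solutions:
 f(c) = C1*exp(2*c)


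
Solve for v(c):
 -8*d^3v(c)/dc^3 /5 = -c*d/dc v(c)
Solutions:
 v(c) = C1 + Integral(C2*airyai(5^(1/3)*c/2) + C3*airybi(5^(1/3)*c/2), c)


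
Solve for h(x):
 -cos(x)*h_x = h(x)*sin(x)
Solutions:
 h(x) = C1*cos(x)


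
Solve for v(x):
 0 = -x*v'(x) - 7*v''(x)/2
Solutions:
 v(x) = C1 + C2*erf(sqrt(7)*x/7)


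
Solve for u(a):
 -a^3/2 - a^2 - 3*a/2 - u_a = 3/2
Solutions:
 u(a) = C1 - a^4/8 - a^3/3 - 3*a^2/4 - 3*a/2


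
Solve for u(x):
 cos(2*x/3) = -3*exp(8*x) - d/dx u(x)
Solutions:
 u(x) = C1 - 3*exp(8*x)/8 - 3*sin(2*x/3)/2


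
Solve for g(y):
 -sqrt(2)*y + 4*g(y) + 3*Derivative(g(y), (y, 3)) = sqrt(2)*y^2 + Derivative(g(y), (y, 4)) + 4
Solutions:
 g(y) = C1*exp(y*(-2^(1/3)*(3*sqrt(57) + 23)^(1/3) - 2*2^(2/3)/(3*sqrt(57) + 23)^(1/3) + 8)/6)*sin(2^(1/3)*sqrt(3)*y*(-(3*sqrt(57) + 23)^(1/3) + 2*2^(1/3)/(3*sqrt(57) + 23)^(1/3))/6) + C2*exp(y*(-2^(1/3)*(3*sqrt(57) + 23)^(1/3) - 2*2^(2/3)/(3*sqrt(57) + 23)^(1/3) + 8)/6)*cos(2^(1/3)*sqrt(3)*y*(-(3*sqrt(57) + 23)^(1/3) + 2*2^(1/3)/(3*sqrt(57) + 23)^(1/3))/6) + C3*exp(-y) + C4*exp(y*(2*2^(2/3)/(3*sqrt(57) + 23)^(1/3) + 4 + 2^(1/3)*(3*sqrt(57) + 23)^(1/3))/3) + sqrt(2)*y^2/4 + sqrt(2)*y/4 + 1


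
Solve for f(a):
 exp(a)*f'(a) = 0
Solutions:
 f(a) = C1


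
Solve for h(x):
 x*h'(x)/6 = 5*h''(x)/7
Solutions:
 h(x) = C1 + C2*erfi(sqrt(105)*x/30)


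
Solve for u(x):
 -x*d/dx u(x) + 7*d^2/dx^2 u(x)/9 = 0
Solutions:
 u(x) = C1 + C2*erfi(3*sqrt(14)*x/14)


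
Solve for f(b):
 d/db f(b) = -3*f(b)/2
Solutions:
 f(b) = C1*exp(-3*b/2)


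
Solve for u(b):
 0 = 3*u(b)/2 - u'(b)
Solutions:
 u(b) = C1*exp(3*b/2)


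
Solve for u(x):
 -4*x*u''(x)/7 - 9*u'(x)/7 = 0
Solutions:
 u(x) = C1 + C2/x^(5/4)


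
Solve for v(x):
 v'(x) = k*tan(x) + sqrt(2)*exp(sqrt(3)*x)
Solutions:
 v(x) = C1 - k*log(cos(x)) + sqrt(6)*exp(sqrt(3)*x)/3


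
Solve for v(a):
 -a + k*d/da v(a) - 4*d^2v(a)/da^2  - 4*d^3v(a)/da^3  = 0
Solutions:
 v(a) = C1 + C2*exp(a*(sqrt(k + 1) - 1)/2) + C3*exp(-a*(sqrt(k + 1) + 1)/2) + a^2/(2*k) + 4*a/k^2


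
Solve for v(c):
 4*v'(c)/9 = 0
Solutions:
 v(c) = C1


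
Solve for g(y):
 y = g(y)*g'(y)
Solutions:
 g(y) = -sqrt(C1 + y^2)
 g(y) = sqrt(C1 + y^2)


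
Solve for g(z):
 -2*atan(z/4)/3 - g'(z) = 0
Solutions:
 g(z) = C1 - 2*z*atan(z/4)/3 + 4*log(z^2 + 16)/3


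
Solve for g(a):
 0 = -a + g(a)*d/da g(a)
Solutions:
 g(a) = -sqrt(C1 + a^2)
 g(a) = sqrt(C1 + a^2)


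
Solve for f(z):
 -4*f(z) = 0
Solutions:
 f(z) = 0


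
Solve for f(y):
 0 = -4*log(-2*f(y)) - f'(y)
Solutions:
 Integral(1/(log(-_y) + log(2)), (_y, f(y)))/4 = C1 - y


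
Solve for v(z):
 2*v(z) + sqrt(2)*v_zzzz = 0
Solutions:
 v(z) = (C1*sin(2^(5/8)*z/2) + C2*cos(2^(5/8)*z/2))*exp(-2^(5/8)*z/2) + (C3*sin(2^(5/8)*z/2) + C4*cos(2^(5/8)*z/2))*exp(2^(5/8)*z/2)


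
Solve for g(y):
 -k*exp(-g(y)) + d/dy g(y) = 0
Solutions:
 g(y) = log(C1 + k*y)


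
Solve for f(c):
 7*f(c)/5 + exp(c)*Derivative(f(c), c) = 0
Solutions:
 f(c) = C1*exp(7*exp(-c)/5)


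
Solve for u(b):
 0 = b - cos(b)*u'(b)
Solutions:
 u(b) = C1 + Integral(b/cos(b), b)


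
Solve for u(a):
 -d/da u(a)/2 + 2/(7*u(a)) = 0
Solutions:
 u(a) = -sqrt(C1 + 56*a)/7
 u(a) = sqrt(C1 + 56*a)/7


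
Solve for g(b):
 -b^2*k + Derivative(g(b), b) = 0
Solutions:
 g(b) = C1 + b^3*k/3


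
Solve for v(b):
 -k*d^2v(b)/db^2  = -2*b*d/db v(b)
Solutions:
 v(b) = C1 + C2*erf(b*sqrt(-1/k))/sqrt(-1/k)


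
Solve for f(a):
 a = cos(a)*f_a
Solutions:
 f(a) = C1 + Integral(a/cos(a), a)


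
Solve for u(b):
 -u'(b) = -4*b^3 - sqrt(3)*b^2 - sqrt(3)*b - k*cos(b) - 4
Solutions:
 u(b) = C1 + b^4 + sqrt(3)*b^3/3 + sqrt(3)*b^2/2 + 4*b + k*sin(b)


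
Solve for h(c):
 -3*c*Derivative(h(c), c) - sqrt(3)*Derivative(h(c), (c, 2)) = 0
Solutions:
 h(c) = C1 + C2*erf(sqrt(2)*3^(1/4)*c/2)


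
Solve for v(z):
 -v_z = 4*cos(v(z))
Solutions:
 v(z) = pi - asin((C1 + exp(8*z))/(C1 - exp(8*z)))
 v(z) = asin((C1 + exp(8*z))/(C1 - exp(8*z)))


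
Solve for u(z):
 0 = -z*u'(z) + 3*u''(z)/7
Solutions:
 u(z) = C1 + C2*erfi(sqrt(42)*z/6)


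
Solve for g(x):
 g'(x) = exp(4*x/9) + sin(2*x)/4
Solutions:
 g(x) = C1 + 9*exp(4*x/9)/4 - cos(2*x)/8


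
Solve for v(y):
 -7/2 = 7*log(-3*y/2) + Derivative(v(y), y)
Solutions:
 v(y) = C1 - 7*y*log(-y) + y*(-7*log(3) + 7/2 + 7*log(2))


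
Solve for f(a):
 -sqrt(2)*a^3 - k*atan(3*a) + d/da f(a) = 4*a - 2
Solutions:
 f(a) = C1 + sqrt(2)*a^4/4 + 2*a^2 - 2*a + k*(a*atan(3*a) - log(9*a^2 + 1)/6)


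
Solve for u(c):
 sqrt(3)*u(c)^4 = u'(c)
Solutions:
 u(c) = (-1/(C1 + 3*sqrt(3)*c))^(1/3)
 u(c) = (-1/(C1 + sqrt(3)*c))^(1/3)*(-3^(2/3) - 3*3^(1/6)*I)/6
 u(c) = (-1/(C1 + sqrt(3)*c))^(1/3)*(-3^(2/3) + 3*3^(1/6)*I)/6


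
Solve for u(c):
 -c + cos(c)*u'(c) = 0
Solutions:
 u(c) = C1 + Integral(c/cos(c), c)


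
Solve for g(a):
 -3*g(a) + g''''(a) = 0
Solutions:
 g(a) = C1*exp(-3^(1/4)*a) + C2*exp(3^(1/4)*a) + C3*sin(3^(1/4)*a) + C4*cos(3^(1/4)*a)


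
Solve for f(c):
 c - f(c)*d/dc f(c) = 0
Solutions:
 f(c) = -sqrt(C1 + c^2)
 f(c) = sqrt(C1 + c^2)


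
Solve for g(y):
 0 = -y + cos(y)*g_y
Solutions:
 g(y) = C1 + Integral(y/cos(y), y)


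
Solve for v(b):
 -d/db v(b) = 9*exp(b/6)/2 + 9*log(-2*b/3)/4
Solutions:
 v(b) = C1 - 9*b*log(-b)/4 + 9*b*(-log(2) + 1 + log(3))/4 - 27*exp(b/6)


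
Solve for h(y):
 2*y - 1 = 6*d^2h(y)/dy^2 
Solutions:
 h(y) = C1 + C2*y + y^3/18 - y^2/12


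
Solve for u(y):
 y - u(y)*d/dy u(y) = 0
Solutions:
 u(y) = -sqrt(C1 + y^2)
 u(y) = sqrt(C1 + y^2)


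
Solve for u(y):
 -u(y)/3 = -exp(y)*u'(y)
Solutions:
 u(y) = C1*exp(-exp(-y)/3)


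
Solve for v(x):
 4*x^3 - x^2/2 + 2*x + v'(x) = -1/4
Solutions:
 v(x) = C1 - x^4 + x^3/6 - x^2 - x/4


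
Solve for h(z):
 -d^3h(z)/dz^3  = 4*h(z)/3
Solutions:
 h(z) = C3*exp(-6^(2/3)*z/3) + (C1*sin(2^(2/3)*3^(1/6)*z/2) + C2*cos(2^(2/3)*3^(1/6)*z/2))*exp(6^(2/3)*z/6)


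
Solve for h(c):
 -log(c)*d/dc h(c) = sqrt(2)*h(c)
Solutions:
 h(c) = C1*exp(-sqrt(2)*li(c))


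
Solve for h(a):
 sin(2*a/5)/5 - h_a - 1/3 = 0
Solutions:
 h(a) = C1 - a/3 - cos(2*a/5)/2


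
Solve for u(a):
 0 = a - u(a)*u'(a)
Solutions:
 u(a) = -sqrt(C1 + a^2)
 u(a) = sqrt(C1 + a^2)


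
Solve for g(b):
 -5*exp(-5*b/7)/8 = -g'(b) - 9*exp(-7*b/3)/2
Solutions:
 g(b) = C1 + 27*exp(-7*b/3)/14 - 7*exp(-5*b/7)/8


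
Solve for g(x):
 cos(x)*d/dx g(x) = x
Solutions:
 g(x) = C1 + Integral(x/cos(x), x)


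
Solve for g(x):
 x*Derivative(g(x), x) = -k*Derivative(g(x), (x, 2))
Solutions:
 g(x) = C1 + C2*sqrt(k)*erf(sqrt(2)*x*sqrt(1/k)/2)


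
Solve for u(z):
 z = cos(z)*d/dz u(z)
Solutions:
 u(z) = C1 + Integral(z/cos(z), z)


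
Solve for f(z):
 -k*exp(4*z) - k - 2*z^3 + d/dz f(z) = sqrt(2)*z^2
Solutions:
 f(z) = C1 + k*z + k*exp(4*z)/4 + z^4/2 + sqrt(2)*z^3/3


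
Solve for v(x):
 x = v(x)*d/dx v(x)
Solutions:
 v(x) = -sqrt(C1 + x^2)
 v(x) = sqrt(C1 + x^2)


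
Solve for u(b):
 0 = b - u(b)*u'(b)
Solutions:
 u(b) = -sqrt(C1 + b^2)
 u(b) = sqrt(C1 + b^2)


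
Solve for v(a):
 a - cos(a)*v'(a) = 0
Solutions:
 v(a) = C1 + Integral(a/cos(a), a)


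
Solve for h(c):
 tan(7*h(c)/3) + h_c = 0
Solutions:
 h(c) = -3*asin(C1*exp(-7*c/3))/7 + 3*pi/7
 h(c) = 3*asin(C1*exp(-7*c/3))/7


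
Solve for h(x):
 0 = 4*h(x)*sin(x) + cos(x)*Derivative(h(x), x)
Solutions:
 h(x) = C1*cos(x)^4


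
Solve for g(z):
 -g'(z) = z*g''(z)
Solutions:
 g(z) = C1 + C2*log(z)


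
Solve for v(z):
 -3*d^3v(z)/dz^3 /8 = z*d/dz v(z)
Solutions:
 v(z) = C1 + Integral(C2*airyai(-2*3^(2/3)*z/3) + C3*airybi(-2*3^(2/3)*z/3), z)


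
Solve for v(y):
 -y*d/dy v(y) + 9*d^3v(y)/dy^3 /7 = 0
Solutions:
 v(y) = C1 + Integral(C2*airyai(21^(1/3)*y/3) + C3*airybi(21^(1/3)*y/3), y)


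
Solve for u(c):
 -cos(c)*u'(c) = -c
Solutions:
 u(c) = C1 + Integral(c/cos(c), c)


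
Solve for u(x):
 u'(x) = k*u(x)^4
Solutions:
 u(x) = (-1/(C1 + 3*k*x))^(1/3)
 u(x) = (-1/(C1 + k*x))^(1/3)*(-3^(2/3) - 3*3^(1/6)*I)/6
 u(x) = (-1/(C1 + k*x))^(1/3)*(-3^(2/3) + 3*3^(1/6)*I)/6


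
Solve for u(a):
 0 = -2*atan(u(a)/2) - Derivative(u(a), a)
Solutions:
 Integral(1/atan(_y/2), (_y, u(a))) = C1 - 2*a


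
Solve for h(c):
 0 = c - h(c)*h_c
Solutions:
 h(c) = -sqrt(C1 + c^2)
 h(c) = sqrt(C1 + c^2)


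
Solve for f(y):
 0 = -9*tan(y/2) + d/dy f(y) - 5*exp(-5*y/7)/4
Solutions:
 f(y) = C1 + 9*log(tan(y/2)^2 + 1) - 7*exp(-5*y/7)/4


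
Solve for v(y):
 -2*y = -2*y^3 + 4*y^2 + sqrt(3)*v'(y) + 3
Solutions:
 v(y) = C1 + sqrt(3)*y^4/6 - 4*sqrt(3)*y^3/9 - sqrt(3)*y^2/3 - sqrt(3)*y


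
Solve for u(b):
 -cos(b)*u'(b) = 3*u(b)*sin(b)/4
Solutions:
 u(b) = C1*cos(b)^(3/4)


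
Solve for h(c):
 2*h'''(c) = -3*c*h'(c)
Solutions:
 h(c) = C1 + Integral(C2*airyai(-2^(2/3)*3^(1/3)*c/2) + C3*airybi(-2^(2/3)*3^(1/3)*c/2), c)


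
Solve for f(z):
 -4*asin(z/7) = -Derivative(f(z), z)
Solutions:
 f(z) = C1 + 4*z*asin(z/7) + 4*sqrt(49 - z^2)


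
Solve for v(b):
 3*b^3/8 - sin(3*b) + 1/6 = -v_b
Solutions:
 v(b) = C1 - 3*b^4/32 - b/6 - cos(3*b)/3


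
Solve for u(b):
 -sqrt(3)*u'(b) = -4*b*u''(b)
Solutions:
 u(b) = C1 + C2*b^(sqrt(3)/4 + 1)


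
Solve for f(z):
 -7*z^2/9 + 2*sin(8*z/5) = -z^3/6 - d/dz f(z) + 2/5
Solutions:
 f(z) = C1 - z^4/24 + 7*z^3/27 + 2*z/5 + 5*cos(8*z/5)/4


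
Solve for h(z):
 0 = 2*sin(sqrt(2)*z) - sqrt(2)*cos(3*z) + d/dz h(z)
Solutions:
 h(z) = C1 + sqrt(2)*sin(3*z)/3 + sqrt(2)*cos(sqrt(2)*z)


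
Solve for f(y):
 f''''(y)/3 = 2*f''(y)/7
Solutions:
 f(y) = C1 + C2*y + C3*exp(-sqrt(42)*y/7) + C4*exp(sqrt(42)*y/7)


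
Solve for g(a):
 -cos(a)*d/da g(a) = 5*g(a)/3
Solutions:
 g(a) = C1*(sin(a) - 1)^(5/6)/(sin(a) + 1)^(5/6)


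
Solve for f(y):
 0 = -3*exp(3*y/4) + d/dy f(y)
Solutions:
 f(y) = C1 + 4*exp(3*y/4)


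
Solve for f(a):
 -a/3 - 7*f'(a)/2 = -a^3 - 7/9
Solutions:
 f(a) = C1 + a^4/14 - a^2/21 + 2*a/9


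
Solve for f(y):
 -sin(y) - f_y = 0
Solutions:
 f(y) = C1 + cos(y)


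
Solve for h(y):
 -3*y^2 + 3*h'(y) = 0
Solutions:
 h(y) = C1 + y^3/3


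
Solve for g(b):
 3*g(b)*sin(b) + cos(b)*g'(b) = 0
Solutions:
 g(b) = C1*cos(b)^3


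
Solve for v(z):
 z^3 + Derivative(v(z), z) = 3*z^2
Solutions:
 v(z) = C1 - z^4/4 + z^3


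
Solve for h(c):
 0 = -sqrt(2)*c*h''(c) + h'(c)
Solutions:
 h(c) = C1 + C2*c^(sqrt(2)/2 + 1)


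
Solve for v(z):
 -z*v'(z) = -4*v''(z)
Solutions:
 v(z) = C1 + C2*erfi(sqrt(2)*z/4)


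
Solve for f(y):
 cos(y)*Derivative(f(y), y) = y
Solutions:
 f(y) = C1 + Integral(y/cos(y), y)


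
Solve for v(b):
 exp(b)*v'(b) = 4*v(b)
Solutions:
 v(b) = C1*exp(-4*exp(-b))


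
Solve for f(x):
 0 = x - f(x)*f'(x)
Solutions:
 f(x) = -sqrt(C1 + x^2)
 f(x) = sqrt(C1 + x^2)


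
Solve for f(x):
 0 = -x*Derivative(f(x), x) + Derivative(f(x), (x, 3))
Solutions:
 f(x) = C1 + Integral(C2*airyai(x) + C3*airybi(x), x)


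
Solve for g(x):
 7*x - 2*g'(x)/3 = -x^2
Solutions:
 g(x) = C1 + x^3/2 + 21*x^2/4


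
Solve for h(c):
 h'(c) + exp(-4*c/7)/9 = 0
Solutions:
 h(c) = C1 + 7*exp(-4*c/7)/36


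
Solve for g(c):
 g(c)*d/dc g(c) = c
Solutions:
 g(c) = -sqrt(C1 + c^2)
 g(c) = sqrt(C1 + c^2)


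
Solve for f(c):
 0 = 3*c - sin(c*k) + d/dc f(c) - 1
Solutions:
 f(c) = C1 - 3*c^2/2 + c - cos(c*k)/k


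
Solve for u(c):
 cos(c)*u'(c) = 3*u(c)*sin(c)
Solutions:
 u(c) = C1/cos(c)^3


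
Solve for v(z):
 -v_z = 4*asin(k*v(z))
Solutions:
 Integral(1/asin(_y*k), (_y, v(z))) = C1 - 4*z


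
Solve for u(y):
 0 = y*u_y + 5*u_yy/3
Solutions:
 u(y) = C1 + C2*erf(sqrt(30)*y/10)


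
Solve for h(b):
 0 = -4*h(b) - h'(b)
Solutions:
 h(b) = C1*exp(-4*b)


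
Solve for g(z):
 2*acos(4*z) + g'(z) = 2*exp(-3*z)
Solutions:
 g(z) = C1 - 2*z*acos(4*z) + sqrt(1 - 16*z^2)/2 - 2*exp(-3*z)/3


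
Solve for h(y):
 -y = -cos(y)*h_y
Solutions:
 h(y) = C1 + Integral(y/cos(y), y)


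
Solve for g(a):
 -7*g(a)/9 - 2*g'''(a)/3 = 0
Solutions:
 g(a) = C3*exp(-6^(2/3)*7^(1/3)*a/6) + (C1*sin(2^(2/3)*3^(1/6)*7^(1/3)*a/4) + C2*cos(2^(2/3)*3^(1/6)*7^(1/3)*a/4))*exp(6^(2/3)*7^(1/3)*a/12)


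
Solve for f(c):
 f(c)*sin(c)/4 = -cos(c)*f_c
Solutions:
 f(c) = C1*cos(c)^(1/4)


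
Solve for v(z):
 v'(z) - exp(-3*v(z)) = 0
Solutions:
 v(z) = log(C1 + 3*z)/3
 v(z) = log((-3^(1/3) - 3^(5/6)*I)*(C1 + z)^(1/3)/2)
 v(z) = log((-3^(1/3) + 3^(5/6)*I)*(C1 + z)^(1/3)/2)


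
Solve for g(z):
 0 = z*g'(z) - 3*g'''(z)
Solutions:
 g(z) = C1 + Integral(C2*airyai(3^(2/3)*z/3) + C3*airybi(3^(2/3)*z/3), z)


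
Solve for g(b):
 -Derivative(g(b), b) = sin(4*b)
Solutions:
 g(b) = C1 + cos(4*b)/4


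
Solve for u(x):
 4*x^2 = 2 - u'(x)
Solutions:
 u(x) = C1 - 4*x^3/3 + 2*x


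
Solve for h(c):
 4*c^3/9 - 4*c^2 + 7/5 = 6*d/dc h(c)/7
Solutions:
 h(c) = C1 + 7*c^4/54 - 14*c^3/9 + 49*c/30


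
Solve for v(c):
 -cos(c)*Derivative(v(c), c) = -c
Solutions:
 v(c) = C1 + Integral(c/cos(c), c)


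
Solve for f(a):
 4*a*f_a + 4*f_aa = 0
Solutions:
 f(a) = C1 + C2*erf(sqrt(2)*a/2)


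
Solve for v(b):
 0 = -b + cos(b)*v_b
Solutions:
 v(b) = C1 + Integral(b/cos(b), b)


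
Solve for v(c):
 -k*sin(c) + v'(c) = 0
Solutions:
 v(c) = C1 - k*cos(c)


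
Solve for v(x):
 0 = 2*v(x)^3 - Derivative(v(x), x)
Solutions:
 v(x) = -sqrt(2)*sqrt(-1/(C1 + 2*x))/2
 v(x) = sqrt(2)*sqrt(-1/(C1 + 2*x))/2


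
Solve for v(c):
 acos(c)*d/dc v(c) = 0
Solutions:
 v(c) = C1


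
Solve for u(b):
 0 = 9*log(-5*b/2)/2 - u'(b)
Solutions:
 u(b) = C1 + 9*b*log(-b)/2 + 9*b*(-1 - log(2) + log(5))/2


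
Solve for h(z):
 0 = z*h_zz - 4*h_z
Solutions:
 h(z) = C1 + C2*z^5


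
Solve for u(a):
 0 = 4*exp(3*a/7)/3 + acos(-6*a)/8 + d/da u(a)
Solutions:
 u(a) = C1 - a*acos(-6*a)/8 - sqrt(1 - 36*a^2)/48 - 28*exp(3*a/7)/9
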